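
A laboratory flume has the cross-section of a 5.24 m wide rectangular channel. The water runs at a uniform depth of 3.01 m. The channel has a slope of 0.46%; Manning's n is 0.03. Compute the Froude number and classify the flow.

Flow area A = b·y = 5.24 × 3.01 = 15.77 m². Wetted perimeter P = b + 2y = 5.24 + 2×3.01 = 11.26 m.
Hydraulic radius R = A/P = 15.77/11.26 = 1.401 m.
V = (1/n) R^(2/3) √S = (1/0.03) × 1.401^(2/3) × √0.0046 = 2.83 m/s. Hydraulic depth D_h = A/T = 15.77/5.24 = 3.01 m.
Froude number Fr = V/√(g·D_h) = 2.83/√(9.81×3.01) = 0.521, which is less than 1, so the flow is subcritical.

subcritical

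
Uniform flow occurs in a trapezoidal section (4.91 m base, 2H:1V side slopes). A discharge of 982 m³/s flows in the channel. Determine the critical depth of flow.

At critical depth, Q² T / (g A³) = 1, i.e. A³/T = Q²/g = 982²/9.81 = 98300.
Try y = 8.69 m: A³/T = 183200 — over.
Try y = 6.25 m: A³/T = 43070 — short.
Try y = 7.55 m: A³/T = 98210 — close enough.

y_c = 7.55 m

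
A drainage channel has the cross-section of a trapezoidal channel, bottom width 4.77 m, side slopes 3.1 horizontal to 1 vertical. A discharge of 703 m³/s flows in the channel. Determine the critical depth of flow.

At critical depth, Q² T / (g A³) = 1, i.e. A³/T = Q²/g = 703²/9.81 = 50380.
At y = 6.81 m: A³/T = 116500 — high.
At y = 4.9 m: A³/T = 26620 — low.
At y = 5.66 m: A³/T = 50550 — matches.

y_c = 5.66 m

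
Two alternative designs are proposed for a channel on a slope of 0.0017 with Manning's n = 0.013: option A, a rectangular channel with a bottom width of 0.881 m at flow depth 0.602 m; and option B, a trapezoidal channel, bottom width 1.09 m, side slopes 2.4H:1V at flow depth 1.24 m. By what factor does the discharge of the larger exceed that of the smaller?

Channel A: Flow area A = b·y = 0.881 × 0.602 = 0.5304 m². Wetted perimeter P = b + 2y = 0.881 + 2×0.602 = 2.085 m. Hydraulic radius R = A/P = 0.5304/2.085 = 0.2544 m. Q_A = (1/0.013)·0.5304·0.2544^(2/3)·√0.0017 = 0.6753 m³/s.
Channel B: With bottom width b = 1.09 m and side slope z = 2.4: A = (b + zy)y = (1.09 + 2.4×1.24)×1.24 = 5.042 m²; P = b + 2y√(1+z²) = 1.09 + 2×1.24×2.6 = 7.538 m. Hydraulic radius R = A/P = 5.042/7.538 = 0.6689 m. Q_B = (1/0.013)·5.042·0.6689^(2/3)·√0.0017 = 12.23 m³/s.
The larger discharge is 12.23 m³/s and the smaller is 0.6753 m³/s; the ratio is 18.1.

18.1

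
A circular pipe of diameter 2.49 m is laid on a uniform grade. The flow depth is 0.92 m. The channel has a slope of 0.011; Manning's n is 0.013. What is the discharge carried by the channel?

Q = 8.34 m³/s

For a circular section of diameter D = 2.49 m at depth y = 0.92 m, the central angle is θ = 2 arccos(1 − 2y/D) = 2.613 rad. Then A = (D²/8)(θ − sin θ) = 1.635 m² and P = Dθ/2 = 3.254 m.
Hydraulic radius R = A/P = 1.635/3.254 = 0.5025 m.
Manning's equation: Q = (1/n) A R^(2/3) S^(1/2) = (1/0.013) × 1.635 × 0.5025^(2/3) × 0.011^(1/2) = 8.34 m³/s.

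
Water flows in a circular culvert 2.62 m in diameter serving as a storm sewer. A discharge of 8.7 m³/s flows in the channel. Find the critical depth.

At critical depth, Q² T / (g A³) = 1, i.e. A³/T = Q²/g = 8.7²/9.81 = 7.716.
Trying y = 1.45 m: A³/T = 11.02 — too large.
Trying y = 1.32 m: A³/T = 7.697 — ≈ 7.716.

y_c = 1.32 m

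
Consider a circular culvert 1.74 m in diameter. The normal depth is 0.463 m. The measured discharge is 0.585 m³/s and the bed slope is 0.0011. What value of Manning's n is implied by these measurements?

For a circular section of diameter D = 1.74 m at depth y = 0.463 m, the central angle is θ = 2 arccos(1 − 2y/D) = 2.168 rad. Then A = (D²/8)(θ − sin θ) = 0.5075 m² and P = Dθ/2 = 1.886 m.
Hydraulic radius R = A/P = 0.5075/1.886 = 0.2691 m.
Rearranging Manning's equation: n = (1/Q) A R^(2/3) S^(1/2) = (1/0.585) × 0.5075 × 0.2691^(2/3) × √0.0011 = 0.012.

n = 0.012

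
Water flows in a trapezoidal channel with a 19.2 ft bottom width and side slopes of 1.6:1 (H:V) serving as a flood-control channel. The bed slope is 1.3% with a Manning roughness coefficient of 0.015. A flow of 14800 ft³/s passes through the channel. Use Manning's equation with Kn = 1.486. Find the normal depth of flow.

y_n = 10.5 ft

Manning's equation rearranged: A R^(2/3) = nQ / (1.486·√S) = 0.015 × 14800 / (1.486 × √0.013) = 1310.
Try y = 12.5 ft: A R^(2/3) = 1858 — over.
Try y = 8.8 ft: A R^(2/3) = 922.2 — short.
Try y = 10.5 ft: A R^(2/3) = 1307 — close enough.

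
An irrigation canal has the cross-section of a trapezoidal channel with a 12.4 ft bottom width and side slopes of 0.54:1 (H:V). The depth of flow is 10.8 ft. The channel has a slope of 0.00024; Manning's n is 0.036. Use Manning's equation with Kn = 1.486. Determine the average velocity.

With bottom width b = 12.4 ft and side slope z = 0.54: A = (b + zy)y = (12.4 + 0.54×10.8)×10.8 = 196.9 ft²; P = b + 2y√(1+z²) = 12.4 + 2×10.8×1.136 = 36.95 ft.
Hydraulic radius R = A/P = 196.9/36.95 = 5.329 ft.
From Manning's equation, V = (1.486/n) R^(2/3) S^(1/2) = (1.486/0.036) × 5.329^(2/3) × 0.00024^(1/2) = 1.95 ft/s.

V = 1.95 ft/s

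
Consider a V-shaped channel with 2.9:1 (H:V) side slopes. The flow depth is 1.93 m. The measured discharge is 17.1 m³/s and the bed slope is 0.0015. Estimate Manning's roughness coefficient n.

For a triangular section with side slope z = 2.9: A = zy² = 2.9×1.93² = 10.8 m²; P = 2y√(1+z²) = 2×1.93×3.068 = 11.84 m.
Hydraulic radius R = A/P = 10.8/11.84 = 0.9123 m.
Rearranging Manning's equation: n = (1/Q) A R^(2/3) S^(1/2) = (1/17.1) × 10.8 × 0.9123^(2/3) × √0.0015 = 0.023.

n = 0.023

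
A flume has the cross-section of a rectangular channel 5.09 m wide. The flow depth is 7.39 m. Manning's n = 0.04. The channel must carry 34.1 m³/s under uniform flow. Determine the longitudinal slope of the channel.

Flow area A = b·y = 5.09 × 7.39 = 37.62 m². Wetted perimeter P = b + 2y = 5.09 + 2×7.39 = 19.87 m.
Hydraulic radius R = A/P = 37.62/19.87 = 1.893 m.
From Manning's equation, S = [nQ / (1 A R^(2/3))]² = [0.04 × 34.1 / (1 × 37.62 × 1.893^(2/3))]² = 0.000562.

S = 0.000562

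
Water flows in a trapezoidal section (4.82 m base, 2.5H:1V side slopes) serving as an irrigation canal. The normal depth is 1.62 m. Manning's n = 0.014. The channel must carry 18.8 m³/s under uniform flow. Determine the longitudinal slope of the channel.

S = 0.00031

With bottom width b = 4.82 m and side slope z = 2.5: A = (b + zy)y = (4.82 + 2.5×1.62)×1.62 = 14.37 m²; P = b + 2y√(1+z²) = 4.82 + 2×1.62×2.693 = 13.54 m.
Hydraulic radius R = A/P = 14.37/13.54 = 1.061 m.
From Manning's equation, S = [nQ / (1 A R^(2/3))]² = [0.014 × 18.8 / (1 × 14.37 × 1.061^(2/3))]² = 0.00031.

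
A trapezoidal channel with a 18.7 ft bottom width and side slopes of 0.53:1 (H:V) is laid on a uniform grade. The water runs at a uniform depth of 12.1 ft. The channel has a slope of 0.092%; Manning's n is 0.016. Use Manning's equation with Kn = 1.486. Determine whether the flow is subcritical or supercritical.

With bottom width b = 18.7 ft and side slope z = 0.53: A = (b + zy)y = (18.7 + 0.53×12.1)×12.1 = 303.9 ft²; P = b + 2y√(1+z²) = 18.7 + 2×12.1×1.132 = 46.09 ft.
Hydraulic radius R = A/P = 303.9/46.09 = 6.593 ft.
V = (1.486/n) R^(2/3) √S = (1.486/0.016) × 6.593^(2/3) × √0.00092 = 9.905 ft/s. Hydraulic depth D_h = A/T = 303.9/31.53 = 9.639 ft.
Froude number Fr = V/√(g·D_h) = 9.905/√(32.2×9.639) = 0.562, which is less than 1, so the flow is subcritical.

subcritical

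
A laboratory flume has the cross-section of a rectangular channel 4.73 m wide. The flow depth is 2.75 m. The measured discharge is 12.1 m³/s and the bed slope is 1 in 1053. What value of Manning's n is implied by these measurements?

n = 0.0389

Flow area A = b·y = 4.73 × 2.75 = 13.01 m². Wetted perimeter P = b + 2y = 4.73 + 2×2.75 = 10.23 m.
Hydraulic radius R = A/P = 13.01/10.23 = 1.272 m.
Rearranging Manning's equation: n = (1/Q) A R^(2/3) S^(1/2) = (1/12.1) × 13.01 × 1.272^(2/3) × √0.0009497 = 0.0389.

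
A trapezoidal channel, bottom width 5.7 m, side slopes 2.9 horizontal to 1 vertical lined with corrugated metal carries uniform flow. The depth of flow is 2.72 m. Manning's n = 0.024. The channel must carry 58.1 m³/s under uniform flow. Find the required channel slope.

S = 0.00073

With bottom width b = 5.7 m and side slope z = 2.9: A = (b + zy)y = (5.7 + 2.9×2.72)×2.72 = 36.96 m²; P = b + 2y√(1+z²) = 5.7 + 2×2.72×3.068 = 22.39 m.
Hydraulic radius R = A/P = 36.96/22.39 = 1.651 m.
From Manning's equation, S = [nQ / (1 A R^(2/3))]² = [0.024 × 58.1 / (1 × 36.96 × 1.651^(2/3))]² = 0.00073.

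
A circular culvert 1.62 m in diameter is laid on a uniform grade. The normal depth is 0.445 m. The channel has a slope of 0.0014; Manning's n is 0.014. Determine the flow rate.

For a circular section of diameter D = 1.62 m at depth y = 0.445 m, the central angle is θ = 2 arccos(1 − 2y/D) = 2.207 rad. Then A = (D²/8)(θ − sin θ) = 0.46 m² and P = Dθ/2 = 1.787 m.
Hydraulic radius R = A/P = 0.46/1.787 = 0.2573 m.
Manning's equation: Q = (1/n) A R^(2/3) S^(1/2) = (1/0.014) × 0.46 × 0.2573^(2/3) × 0.0014^(1/2) = 0.497 m³/s.

Q = 0.497 m³/s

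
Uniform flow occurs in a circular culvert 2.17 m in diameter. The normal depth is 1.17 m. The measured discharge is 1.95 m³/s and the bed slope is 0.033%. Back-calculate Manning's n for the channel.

For a circular section of diameter D = 2.17 m at depth y = 1.17 m, the central angle is θ = 2 arccos(1 − 2y/D) = 3.298 rad. Then A = (D²/8)(θ − sin θ) = 2.033 m² and P = Dθ/2 = 3.579 m.
Hydraulic radius R = A/P = 2.033/3.579 = 0.5682 m.
Rearranging Manning's equation: n = (1/Q) A R^(2/3) S^(1/2) = (1/1.95) × 2.033 × 0.5682^(2/3) × √0.00033 = 0.013.

n = 0.013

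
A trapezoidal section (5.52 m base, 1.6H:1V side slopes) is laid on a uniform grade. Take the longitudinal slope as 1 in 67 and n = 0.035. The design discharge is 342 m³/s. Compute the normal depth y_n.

y_n = 4.32 m

Manning's equation rearranged: A R^(2/3) = nQ / (1·√S) = 0.035 × 342 / (√0.01493) = 97.98.
At y = 4.7 m: A R^(2/3) = 116.9 — over.
At y = 3.82 m: A R^(2/3) = 75.82 — short.
At y = 4.32 m: A R^(2/3) = 97.9 — ≈ 97.98.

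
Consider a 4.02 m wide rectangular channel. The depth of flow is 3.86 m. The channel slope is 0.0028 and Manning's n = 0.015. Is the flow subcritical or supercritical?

subcritical

Flow area A = b·y = 4.02 × 3.86 = 15.52 m². Wetted perimeter P = b + 2y = 4.02 + 2×3.86 = 11.74 m.
Hydraulic radius R = A/P = 15.52/11.74 = 1.322 m.
V = (1/n) R^(2/3) √S = (1/0.015) × 1.322^(2/3) × √0.0028 = 4.249 m/s. Hydraulic depth D_h = A/T = 15.52/4.02 = 3.86 m.
Froude number Fr = V/√(g·D_h) = 4.249/√(9.81×3.86) = 0.69, which is less than 1, so the flow is subcritical.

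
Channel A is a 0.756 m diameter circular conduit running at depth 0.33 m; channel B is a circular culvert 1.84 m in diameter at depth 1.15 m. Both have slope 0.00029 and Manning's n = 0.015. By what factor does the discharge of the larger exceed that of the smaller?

Channel A: For a circular section of diameter D = 0.756 m at depth y = 0.33 m, the central angle is θ = 2 arccos(1 − 2y/D) = 2.887 rad. Then A = (D²/8)(θ − sin θ) = 0.1883 m² and P = Dθ/2 = 1.091 m. Hydraulic radius R = A/P = 0.1883/1.091 = 0.1725 m. Q_A = (1/0.015)·0.1883·0.1725^(2/3)·√0.00029 = 0.06623 m³/s.
Channel B: For a circular section of diameter D = 1.84 m at depth y = 1.15 m, the central angle is θ = 2 arccos(1 − 2y/D) = 3.647 rad. Then A = (D²/8)(θ − sin θ) = 1.748 m² and P = Dθ/2 = 3.355 m. Hydraulic radius R = A/P = 1.748/3.355 = 0.5211 m. Q_B = (1/0.015)·1.748·0.5211^(2/3)·√0.00029 = 1.285 m³/s.
The larger discharge is 1.285 m³/s and the smaller is 0.06623 m³/s; the ratio is 19.4.

19.4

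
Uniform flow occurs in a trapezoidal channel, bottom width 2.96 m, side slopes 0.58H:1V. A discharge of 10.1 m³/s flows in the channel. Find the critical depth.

At critical depth, Q² T / (g A³) = 1, i.e. A³/T = Q²/g = 10.1²/9.81 = 10.4.
Try y = 1.19 m: A³/T = 18.88 — high.
Try y = 0.712 m: A³/T = 3.658 — low.
Try y = 0.989 m: A³/T = 10.39 — close enough.

y_c = 0.989 m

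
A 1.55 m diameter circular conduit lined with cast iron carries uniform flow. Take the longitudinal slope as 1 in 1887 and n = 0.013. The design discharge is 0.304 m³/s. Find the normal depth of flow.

Manning's equation rearranged: A R^(2/3) = nQ / (1·√S) = 0.013 × 0.304 / (√0.0005299) = 0.1717.
At y = 0.367 m: A R^(2/3) = 0.1233 — short.
At y = 0.511 m: A R^(2/3) = 0.2354 — over.
At y = 0.434 m: A R^(2/3) = 0.1717 — close enough.

y_n = 0.434 m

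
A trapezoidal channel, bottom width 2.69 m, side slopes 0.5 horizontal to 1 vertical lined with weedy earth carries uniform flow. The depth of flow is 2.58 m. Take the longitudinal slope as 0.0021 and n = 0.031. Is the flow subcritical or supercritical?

With bottom width b = 2.69 m and side slope z = 0.5: A = (b + zy)y = (2.69 + 0.5×2.58)×2.58 = 10.27 m²; P = b + 2y√(1+z²) = 2.69 + 2×2.58×1.118 = 8.459 m.
Hydraulic radius R = A/P = 10.27/8.459 = 1.214 m.
V = (1/n) R^(2/3) √S = (1/0.031) × 1.214^(2/3) × √0.0021 = 1.682 m/s. Hydraulic depth D_h = A/T = 10.27/5.27 = 1.948 m.
Froude number Fr = V/√(g·D_h) = 1.682/√(9.81×1.948) = 0.385, which is less than 1, so the flow is subcritical.

subcritical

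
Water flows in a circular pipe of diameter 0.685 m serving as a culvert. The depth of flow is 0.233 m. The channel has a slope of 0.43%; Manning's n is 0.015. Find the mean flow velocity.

For a circular section of diameter D = 0.685 m at depth y = 0.233 m, the central angle is θ = 2 arccos(1 − 2y/D) = 2.491 rad. Then A = (D²/8)(θ − sin θ) = 0.1106 m² and P = Dθ/2 = 0.8531 m.
Hydraulic radius R = A/P = 0.1106/0.8531 = 0.1296 m.
From Manning's equation, V = (1/n) R^(2/3) S^(1/2) = (1/0.015) × 0.1296^(2/3) × 0.0043^(1/2) = 1.12 m/s.

V = 1.12 m/s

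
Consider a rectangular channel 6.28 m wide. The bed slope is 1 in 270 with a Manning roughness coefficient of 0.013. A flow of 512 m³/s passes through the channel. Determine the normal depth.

y_n = 9.78 m

Manning's equation rearranged: A R^(2/3) = nQ / (1·√S) = 0.013 × 512 / (√0.003704) = 109.4.
At y = 6.77 m: A R^(2/3) = 70.71 — low.
At y = 11.2 m: A R^(2/3) = 127.9 — high.
At y = 9.78 m: A R^(2/3) = 109.4 — ≈ 109.4.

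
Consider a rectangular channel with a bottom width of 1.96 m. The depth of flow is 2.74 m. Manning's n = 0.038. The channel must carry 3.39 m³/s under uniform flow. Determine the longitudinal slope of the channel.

Flow area A = b·y = 1.96 × 2.74 = 5.37 m². Wetted perimeter P = b + 2y = 1.96 + 2×2.74 = 7.44 m.
Hydraulic radius R = A/P = 5.37/7.44 = 0.7218 m.
From Manning's equation, S = [nQ / (1 A R^(2/3))]² = [0.038 × 3.39 / (1 × 5.37 × 0.7218^(2/3))]² = 0.000889.

S = 0.000889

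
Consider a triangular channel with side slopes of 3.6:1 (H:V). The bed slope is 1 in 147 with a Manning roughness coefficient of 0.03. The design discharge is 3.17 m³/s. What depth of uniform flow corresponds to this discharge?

Manning's equation rearranged: A R^(2/3) = nQ / (1·√S) = 0.03 × 3.17 / (√0.006803) = 1.153.
Try y = 0.591 m: A R^(2/3) = 0.5442 — low.
Try y = 0.783 m: A R^(2/3) = 1.152 — ≈ 1.153.

y_n = 0.783 m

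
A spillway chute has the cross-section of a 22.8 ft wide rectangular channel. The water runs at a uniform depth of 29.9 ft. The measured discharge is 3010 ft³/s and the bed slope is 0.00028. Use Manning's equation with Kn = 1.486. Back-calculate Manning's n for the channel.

Flow area A = b·y = 22.8 × 29.9 = 681.7 ft². Wetted perimeter P = b + 2y = 22.8 + 2×29.9 = 82.6 ft.
Hydraulic radius R = A/P = 681.7/82.6 = 8.253 ft.
Rearranging Manning's equation: n = (1.486/Q) A R^(2/3) S^(1/2) = (1.486/3010) × 681.7 × 8.253^(2/3) × √0.00028 = 0.023.

n = 0.023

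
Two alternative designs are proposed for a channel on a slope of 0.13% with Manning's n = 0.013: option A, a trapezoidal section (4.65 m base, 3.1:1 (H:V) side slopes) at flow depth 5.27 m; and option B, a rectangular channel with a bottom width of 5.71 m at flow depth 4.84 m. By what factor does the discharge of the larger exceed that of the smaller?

Channel A: With bottom width b = 4.65 m and side slope z = 3.1: A = (b + zy)y = (4.65 + 3.1×5.27)×5.27 = 110.6 m²; P = b + 2y√(1+z²) = 4.65 + 2×5.27×3.257 = 38.98 m. Hydraulic radius R = A/P = 110.6/38.98 = 2.837 m. Q_A = (1/0.013)·110.6·2.837^(2/3)·√0.0013 = 614.8 m³/s.
Channel B: Flow area A = b·y = 5.71 × 4.84 = 27.64 m². Wetted perimeter P = b + 2y = 5.71 + 2×4.84 = 15.39 m. Hydraulic radius R = A/P = 27.64/15.39 = 1.796 m. Q_B = (1/0.013)·27.64·1.796^(2/3)·√0.0013 = 113.2 m³/s.
The larger discharge is 614.8 m³/s and the smaller is 113.2 m³/s; the ratio is 5.43.

5.43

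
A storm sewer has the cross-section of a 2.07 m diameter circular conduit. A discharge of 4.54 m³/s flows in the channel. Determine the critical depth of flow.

y_c = 1.01 m

At critical depth, Q² T / (g A³) = 1, i.e. A³/T = Q²/g = 4.54²/9.81 = 2.101.
Try y = 0.817 m: A³/T = 0.9304 — too small.
Try y = 1.16 m: A³/T = 3.558 — too large.
Try y = 1.01 m: A³/T = 2.096 — close enough.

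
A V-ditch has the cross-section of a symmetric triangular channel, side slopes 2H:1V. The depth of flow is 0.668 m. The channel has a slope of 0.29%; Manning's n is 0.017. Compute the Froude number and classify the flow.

subcritical

For a triangular section with side slope z = 2: A = zy² = 2×0.668² = 0.8924 m²; P = 2y√(1+z²) = 2×0.668×2.236 = 2.987 m.
Hydraulic radius R = A/P = 0.8924/2.987 = 0.2987 m.
V = (1/n) R^(2/3) √S = (1/0.017) × 0.2987^(2/3) × √0.0029 = 1.416 m/s. Hydraulic depth D_h = A/T = 0.8924/2.672 = 0.334 m.
Froude number Fr = V/√(g·D_h) = 1.416/√(9.81×0.334) = 0.782, which is less than 1, so the flow is subcritical.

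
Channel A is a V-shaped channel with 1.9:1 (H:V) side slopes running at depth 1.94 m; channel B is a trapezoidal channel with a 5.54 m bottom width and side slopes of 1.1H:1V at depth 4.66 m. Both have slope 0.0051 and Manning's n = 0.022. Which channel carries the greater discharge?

channel B

Channel A: For a triangular section with side slope z = 1.9: A = zy² = 1.9×1.94² = 7.151 m²; P = 2y√(1+z²) = 2×1.94×2.147 = 8.331 m. Hydraulic radius R = A/P = 7.151/8.331 = 0.8584 m. Q_A = (1/0.022)·7.151·0.8584^(2/3)·√0.0051 = 20.97 m³/s.
Channel B: With bottom width b = 5.54 m and side slope z = 1.1: A = (b + zy)y = (5.54 + 1.1×4.66)×4.66 = 49.7 m²; P = b + 2y√(1+z²) = 5.54 + 2×4.66×1.487 = 19.4 m. Hydraulic radius R = A/P = 49.7/19.4 = 2.563 m. Q_B = (1/0.022)·49.7·2.563^(2/3)·√0.0051 = 302.1 m³/s.
Q_A = 20.97 m³/s vs Q_B = 302.1 m³/s, so channel B carries more.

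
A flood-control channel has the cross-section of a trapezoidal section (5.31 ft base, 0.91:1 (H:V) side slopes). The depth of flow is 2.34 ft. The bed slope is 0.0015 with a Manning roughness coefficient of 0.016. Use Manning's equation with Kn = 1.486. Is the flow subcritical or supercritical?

With bottom width b = 5.31 ft and side slope z = 0.91: A = (b + zy)y = (5.31 + 0.91×2.34)×2.34 = 17.41 ft²; P = b + 2y√(1+z²) = 5.31 + 2×2.34×1.352 = 11.64 ft.
Hydraulic radius R = A/P = 17.41/11.64 = 1.496 ft.
V = (1.486/n) R^(2/3) √S = (1.486/0.016) × 1.496^(2/3) × √0.0015 = 4.705 ft/s. Hydraulic depth D_h = A/T = 17.41/9.569 = 1.819 ft.
Froude number Fr = V/√(g·D_h) = 4.705/√(32.2×1.819) = 0.615, which is less than 1, so the flow is subcritical.

subcritical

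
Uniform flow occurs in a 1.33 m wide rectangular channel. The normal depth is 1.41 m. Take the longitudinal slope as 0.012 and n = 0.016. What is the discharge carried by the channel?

Q = 7.56 m³/s

Flow area A = b·y = 1.33 × 1.41 = 1.875 m². Wetted perimeter P = b + 2y = 1.33 + 2×1.41 = 4.15 m.
Hydraulic radius R = A/P = 1.875/4.15 = 0.4519 m.
Manning's equation: Q = (1/n) A R^(2/3) S^(1/2) = (1/0.016) × 1.875 × 0.4519^(2/3) × 0.012^(1/2) = 7.56 m³/s.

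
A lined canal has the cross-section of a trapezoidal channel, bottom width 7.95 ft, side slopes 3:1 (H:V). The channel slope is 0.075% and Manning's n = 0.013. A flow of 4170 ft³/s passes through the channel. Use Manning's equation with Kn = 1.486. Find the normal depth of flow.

y_n = 10.6 ft

Manning's equation rearranged: A R^(2/3) = nQ / (1.486·√S) = 0.013 × 4170 / (1.486 × √0.00075) = 1332.
Try y = 8.32 ft: A R^(2/3) = 748.6 — low.
Try y = 11.9 ft: A R^(2/3) = 1761 — high.
Try y = 10.6 ft: A R^(2/3) = 1332 — ≈ 1332.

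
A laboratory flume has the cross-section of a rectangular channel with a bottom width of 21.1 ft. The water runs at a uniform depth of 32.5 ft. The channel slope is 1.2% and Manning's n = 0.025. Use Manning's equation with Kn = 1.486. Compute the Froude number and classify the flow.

Flow area A = b·y = 21.1 × 32.5 = 685.8 ft². Wetted perimeter P = b + 2y = 21.1 + 2×32.5 = 86.1 ft.
Hydraulic radius R = A/P = 685.8/86.1 = 7.965 ft.
V = (1.486/n) R^(2/3) √S = (1.486/0.025) × 7.965^(2/3) × √0.012 = 25.97 ft/s. Hydraulic depth D_h = A/T = 685.8/21.1 = 32.5 ft.
Froude number Fr = V/√(g·D_h) = 25.97/√(32.2×32.5) = 0.803, which is less than 1, so the flow is subcritical.

subcritical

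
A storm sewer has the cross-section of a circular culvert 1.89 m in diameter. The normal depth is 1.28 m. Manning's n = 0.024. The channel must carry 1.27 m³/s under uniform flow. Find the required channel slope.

S = 0.0005

For a circular section of diameter D = 1.89 m at depth y = 1.28 m, the central angle is θ = 2 arccos(1 − 2y/D) = 3.866 rad. Then A = (D²/8)(θ − sin θ) = 2.022 m² and P = Dθ/2 = 3.654 m.
Hydraulic radius R = A/P = 2.022/3.654 = 0.5535 m.
From Manning's equation, S = [nQ / (1 A R^(2/3))]² = [0.024 × 1.27 / (1 × 2.022 × 0.5535^(2/3))]² = 0.0005.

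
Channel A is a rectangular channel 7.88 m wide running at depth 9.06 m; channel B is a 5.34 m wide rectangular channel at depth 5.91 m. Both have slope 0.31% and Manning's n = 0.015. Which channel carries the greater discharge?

channel A

Channel A: Flow area A = b·y = 7.88 × 9.06 = 71.39 m². Wetted perimeter P = b + 2y = 7.88 + 2×9.06 = 26 m. Hydraulic radius R = A/P = 71.39/26 = 2.746 m. Q_A = (1/0.015)·71.39·2.746^(2/3)·√0.0031 = 519.6 m³/s.
Channel B: Flow area A = b·y = 5.34 × 5.91 = 31.56 m². Wetted perimeter P = b + 2y = 5.34 + 2×5.91 = 17.16 m. Hydraulic radius R = A/P = 31.56/17.16 = 1.839 m. Q_B = (1/0.015)·31.56·1.839^(2/3)·√0.0031 = 175.8 m³/s.
Q_A = 519.6 m³/s vs Q_B = 175.8 m³/s, so channel A carries more.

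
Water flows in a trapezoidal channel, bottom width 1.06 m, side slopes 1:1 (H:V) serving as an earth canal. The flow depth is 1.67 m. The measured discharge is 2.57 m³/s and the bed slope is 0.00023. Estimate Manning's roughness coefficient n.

With bottom width b = 1.06 m and side slope z = 1: A = (b + zy)y = (1.06 + 1×1.67)×1.67 = 4.559 m²; P = b + 2y√(1+z²) = 1.06 + 2×1.67×1.414 = 5.783 m.
Hydraulic radius R = A/P = 4.559/5.783 = 0.7883 m.
Rearranging Manning's equation: n = (1/Q) A R^(2/3) S^(1/2) = (1/2.57) × 4.559 × 0.7883^(2/3) × √0.00023 = 0.023.

n = 0.023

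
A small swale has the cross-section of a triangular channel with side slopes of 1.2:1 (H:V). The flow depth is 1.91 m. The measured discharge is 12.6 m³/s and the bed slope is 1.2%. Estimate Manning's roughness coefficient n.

n = 0.031

For a triangular section with side slope z = 1.2: A = zy² = 1.2×1.91² = 4.378 m²; P = 2y√(1+z²) = 2×1.91×1.562 = 5.967 m.
Hydraulic radius R = A/P = 4.378/5.967 = 0.7337 m.
Rearranging Manning's equation: n = (1/Q) A R^(2/3) S^(1/2) = (1/12.6) × 4.378 × 0.7337^(2/3) × √0.012 = 0.031.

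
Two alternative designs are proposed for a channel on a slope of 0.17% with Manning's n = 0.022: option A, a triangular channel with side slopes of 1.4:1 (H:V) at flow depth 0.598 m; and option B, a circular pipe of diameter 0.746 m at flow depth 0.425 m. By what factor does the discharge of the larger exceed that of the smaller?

Channel A: For a triangular section with side slope z = 1.4: A = zy² = 1.4×0.598² = 0.5006 m²; P = 2y√(1+z²) = 2×0.598×1.72 = 2.058 m. Hydraulic radius R = A/P = 0.5006/2.058 = 0.2433 m. Q_A = (1/0.022)·0.5006·0.2433^(2/3)·√0.0017 = 0.3657 m³/s.
Channel B: For a circular section of diameter D = 0.746 m at depth y = 0.425 m, the central angle is θ = 2 arccos(1 − 2y/D) = 3.421 rad. Then A = (D²/8)(θ − sin θ) = 0.2572 m² and P = Dθ/2 = 1.276 m. Hydraulic radius R = A/P = 0.2572/1.276 = 0.2016 m. Q_B = (1/0.022)·0.2572·0.2016^(2/3)·√0.0017 = 0.1657 m³/s.
The larger discharge is 0.3657 m³/s and the smaller is 0.1657 m³/s; the ratio is 2.21.

2.21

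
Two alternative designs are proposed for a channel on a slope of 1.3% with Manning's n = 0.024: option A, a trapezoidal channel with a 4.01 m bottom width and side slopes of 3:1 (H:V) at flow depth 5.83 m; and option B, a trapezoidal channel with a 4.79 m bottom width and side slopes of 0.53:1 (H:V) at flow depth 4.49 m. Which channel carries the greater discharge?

channel A

Channel A: With bottom width b = 4.01 m and side slope z = 3: A = (b + zy)y = (4.01 + 3×5.83)×5.83 = 125.3 m²; P = b + 2y√(1+z²) = 4.01 + 2×5.83×3.162 = 40.88 m. Hydraulic radius R = A/P = 125.3/40.88 = 3.066 m. Q_A = (1/0.024)·125.3·3.066^(2/3)·√0.013 = 1257 m³/s.
Channel B: With bottom width b = 4.79 m and side slope z = 0.53: A = (b + zy)y = (4.79 + 0.53×4.49)×4.49 = 32.19 m²; P = b + 2y√(1+z²) = 4.79 + 2×4.49×1.132 = 14.95 m. Hydraulic radius R = A/P = 32.19/14.95 = 2.153 m. Q_B = (1/0.024)·32.19·2.153^(2/3)·√0.013 = 255 m³/s.
Q_A = 1257 m³/s vs Q_B = 255 m³/s, so channel A carries more.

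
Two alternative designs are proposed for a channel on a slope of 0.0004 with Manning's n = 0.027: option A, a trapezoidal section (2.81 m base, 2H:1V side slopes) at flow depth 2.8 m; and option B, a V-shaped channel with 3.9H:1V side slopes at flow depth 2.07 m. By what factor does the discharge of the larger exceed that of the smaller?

1.87

Channel A: With bottom width b = 2.81 m and side slope z = 2: A = (b + zy)y = (2.81 + 2×2.8)×2.8 = 23.55 m²; P = b + 2y√(1+z²) = 2.81 + 2×2.8×2.236 = 15.33 m. Hydraulic radius R = A/P = 23.55/15.33 = 1.536 m. Q_A = (1/0.027)·23.55·1.536^(2/3)·√0.0004 = 23.22 m³/s.
Channel B: For a triangular section with side slope z = 3.9: A = zy² = 3.9×2.07² = 16.71 m²; P = 2y√(1+z²) = 2×2.07×4.026 = 16.67 m. Hydraulic radius R = A/P = 16.71/16.67 = 1.003 m. Q_B = (1/0.027)·16.71·1.003^(2/3)·√0.0004 = 12.4 m³/s.
The larger discharge is 23.22 m³/s and the smaller is 12.4 m³/s; the ratio is 1.87.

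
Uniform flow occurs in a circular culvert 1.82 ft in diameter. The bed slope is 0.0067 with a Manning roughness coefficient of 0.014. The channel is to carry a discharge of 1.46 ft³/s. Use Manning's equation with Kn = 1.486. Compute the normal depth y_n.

y_n = 0.406 ft

Manning's equation rearranged: A R^(2/3) = nQ / (1.486·√S) = 0.014 × 1.46 / (1.486 × √0.0067) = 0.168.
Try y = 0.445 ft: A R^(2/3) = 0.2017 — high.
Try y = 0.406 ft: A R^(2/3) = 0.168 — matches.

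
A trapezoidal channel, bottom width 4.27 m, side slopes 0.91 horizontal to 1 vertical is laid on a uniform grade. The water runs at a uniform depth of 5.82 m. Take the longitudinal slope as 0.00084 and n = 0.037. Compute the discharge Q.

With bottom width b = 4.27 m and side slope z = 0.91: A = (b + zy)y = (4.27 + 0.91×5.82)×5.82 = 55.68 m²; P = b + 2y√(1+z²) = 4.27 + 2×5.82×1.352 = 20.01 m.
Hydraulic radius R = A/P = 55.68/20.01 = 2.783 m.
Manning's equation: Q = (1/n) A R^(2/3) S^(1/2) = (1/0.037) × 55.68 × 2.783^(2/3) × 0.00084^(1/2) = 86.3 m³/s.

Q = 86.3 m³/s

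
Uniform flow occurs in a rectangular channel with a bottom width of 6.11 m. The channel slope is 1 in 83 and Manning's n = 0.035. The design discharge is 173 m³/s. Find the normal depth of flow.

y_n = 5.71 m

Manning's equation rearranged: A R^(2/3) = nQ / (1·√S) = 0.035 × 173 / (√0.01205) = 55.16.
Trying y = 4.95 m: A R^(2/3) = 46.22 — low.
Trying y = 6.34 m: A R^(2/3) = 62.75 — high.
Trying y = 5.71 m: A R^(2/3) = 55.2 — ≈ 55.16.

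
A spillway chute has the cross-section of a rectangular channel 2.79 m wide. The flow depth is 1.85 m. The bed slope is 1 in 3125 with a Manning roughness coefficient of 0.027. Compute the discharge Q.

Q = 2.94 m³/s

Flow area A = b·y = 2.79 × 1.85 = 5.162 m². Wetted perimeter P = b + 2y = 2.79 + 2×1.85 = 6.49 m.
Hydraulic radius R = A/P = 5.162/6.49 = 0.7953 m.
Manning's equation: Q = (1/n) A R^(2/3) S^(1/2) = (1/0.027) × 5.162 × 0.7953^(2/3) × 0.00032^(1/2) = 2.94 m³/s.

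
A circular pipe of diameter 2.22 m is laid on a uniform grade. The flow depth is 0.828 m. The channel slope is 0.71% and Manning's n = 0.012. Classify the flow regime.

supercritical

For a circular section of diameter D = 2.22 m at depth y = 0.828 m, the central angle is θ = 2 arccos(1 − 2y/D) = 2.628 rad. Then A = (D²/8)(θ − sin θ) = 1.316 m² and P = Dθ/2 = 2.917 m.
Hydraulic radius R = A/P = 1.316/2.917 = 0.4512 m.
V = (1/n) R^(2/3) √S = (1/0.012) × 0.4512^(2/3) × √0.0071 = 4.131 m/s. Hydraulic depth D_h = A/T = 1.316/2.147 = 0.613 m.
Froude number Fr = V/√(g·D_h) = 4.131/√(9.81×0.613) = 1.68, which is greater than 1, so the flow is supercritical.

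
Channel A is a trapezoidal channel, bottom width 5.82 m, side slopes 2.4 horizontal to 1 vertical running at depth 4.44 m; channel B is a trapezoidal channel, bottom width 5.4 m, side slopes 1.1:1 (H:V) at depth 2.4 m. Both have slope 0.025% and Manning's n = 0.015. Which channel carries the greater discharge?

Channel A: With bottom width b = 5.82 m and side slope z = 2.4: A = (b + zy)y = (5.82 + 2.4×4.44)×4.44 = 73.15 m²; P = b + 2y√(1+z²) = 5.82 + 2×4.44×2.6 = 28.91 m. Hydraulic radius R = A/P = 73.15/28.91 = 2.531 m. Q_A = (1/0.015)·73.15·2.531^(2/3)·√0.00025 = 143.2 m³/s.
Channel B: With bottom width b = 5.4 m and side slope z = 1.1: A = (b + zy)y = (5.4 + 1.1×2.4)×2.4 = 19.3 m²; P = b + 2y√(1+z²) = 5.4 + 2×2.4×1.487 = 12.54 m. Hydraulic radius R = A/P = 19.3/12.54 = 1.539 m. Q_B = (1/0.015)·19.3·1.539^(2/3)·√0.00025 = 27.12 m³/s.
Q_A = 143.2 m³/s vs Q_B = 27.12 m³/s, so channel A carries more.

channel A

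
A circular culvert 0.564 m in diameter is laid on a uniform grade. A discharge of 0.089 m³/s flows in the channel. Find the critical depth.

y_c = 0.193 m

At critical depth, Q² T / (g A³) = 1, i.e. A³/T = Q²/g = 0.089²/9.81 = 0.0008074.
Trying y = 0.247 m: A³/T = 0.002082 — over.
Trying y = 0.135 m: A³/T = 0.0002013 — short.
Trying y = 0.193 m: A³/T = 0.0008063 — ≈ 0.0008074.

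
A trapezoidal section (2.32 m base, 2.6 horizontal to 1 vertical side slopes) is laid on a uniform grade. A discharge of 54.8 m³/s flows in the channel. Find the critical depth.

At critical depth, Q² T / (g A³) = 1, i.e. A³/T = Q²/g = 54.8²/9.81 = 306.1.
Try y = 1.45 m: A³/T = 69.84 — low.
Try y = 2.38 m: A³/T = 565 — high.
Try y = 2.06 m: A³/T = 303.4 — close enough.

y_c = 2.06 m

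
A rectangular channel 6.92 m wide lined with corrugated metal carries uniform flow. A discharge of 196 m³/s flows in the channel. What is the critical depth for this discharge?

For a rectangular channel, critical depth y_c = (q²/g)^(1/3) where q = Q/b = 196/6.92 = 28.32 m²/s.
So y_c = (28.32²/9.81)^(1/3) = 4.34 m.

y_c = 4.34 m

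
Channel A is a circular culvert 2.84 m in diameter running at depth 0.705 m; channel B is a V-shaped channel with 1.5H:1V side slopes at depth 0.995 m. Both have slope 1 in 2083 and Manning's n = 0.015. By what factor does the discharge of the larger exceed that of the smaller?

1.21

Channel A: For a circular section of diameter D = 2.84 m at depth y = 0.705 m, the central angle is θ = 2 arccos(1 − 2y/D) = 2.086 rad. Then A = (D²/8)(θ − sin θ) = 1.226 m² and P = Dθ/2 = 2.962 m. Hydraulic radius R = A/P = 1.226/2.962 = 0.4139 m. Q_A = (1/0.015)·1.226·0.4139^(2/3)·√0.0004801 = 0.9947 m³/s.
Channel B: For a triangular section with side slope z = 1.5: A = zy² = 1.5×0.995² = 1.485 m²; P = 2y√(1+z²) = 2×0.995×1.803 = 3.588 m. Hydraulic radius R = A/P = 1.485/3.588 = 0.4139 m. Q_B = (1/0.015)·1.485·0.4139^(2/3)·√0.0004801 = 1.205 m³/s.
The larger discharge is 1.205 m³/s and the smaller is 0.9947 m³/s; the ratio is 1.21.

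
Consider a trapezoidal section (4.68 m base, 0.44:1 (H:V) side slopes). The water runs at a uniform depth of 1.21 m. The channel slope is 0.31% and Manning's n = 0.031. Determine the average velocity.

V = 1.63 m/s

With bottom width b = 4.68 m and side slope z = 0.44: A = (b + zy)y = (4.68 + 0.44×1.21)×1.21 = 6.307 m²; P = b + 2y√(1+z²) = 4.68 + 2×1.21×1.093 = 7.324 m.
Hydraulic radius R = A/P = 6.307/7.324 = 0.8612 m.
From Manning's equation, V = (1/n) R^(2/3) S^(1/2) = (1/0.031) × 0.8612^(2/3) × 0.0031^(1/2) = 1.63 m/s.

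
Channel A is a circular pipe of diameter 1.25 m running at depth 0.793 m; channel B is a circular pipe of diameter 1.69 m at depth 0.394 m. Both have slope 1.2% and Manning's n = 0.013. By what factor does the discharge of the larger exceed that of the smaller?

Channel A: For a circular section of diameter D = 1.25 m at depth y = 0.793 m, the central angle is θ = 2 arccos(1 − 2y/D) = 3.686 rad. Then A = (D²/8)(θ − sin θ) = 0.821 m² and P = Dθ/2 = 2.304 m. Hydraulic radius R = A/P = 0.821/2.304 = 0.3564 m. Q_A = (1/0.013)·0.821·0.3564^(2/3)·√0.012 = 3.478 m³/s.
Channel B: For a circular section of diameter D = 1.69 m at depth y = 0.394 m, the central angle is θ = 2 arccos(1 − 2y/D) = 2.016 rad. Then A = (D²/8)(θ − sin θ) = 0.3973 m² and P = Dθ/2 = 1.703 m. Hydraulic radius R = A/P = 0.3973/1.703 = 0.2333 m. Q_B = (1/0.013)·0.3973·0.2333^(2/3)·√0.012 = 1.269 m³/s.
The larger discharge is 3.478 m³/s and the smaller is 1.269 m³/s; the ratio is 2.74.

2.74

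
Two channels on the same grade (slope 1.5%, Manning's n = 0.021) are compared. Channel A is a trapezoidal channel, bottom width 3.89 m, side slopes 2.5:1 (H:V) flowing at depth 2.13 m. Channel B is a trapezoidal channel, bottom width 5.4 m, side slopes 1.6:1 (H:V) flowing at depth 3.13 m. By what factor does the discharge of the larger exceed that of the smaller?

Channel A: With bottom width b = 3.89 m and side slope z = 2.5: A = (b + zy)y = (3.89 + 2.5×2.13)×2.13 = 19.63 m²; P = b + 2y√(1+z²) = 3.89 + 2×2.13×2.693 = 15.36 m. Hydraulic radius R = A/P = 19.63/15.36 = 1.278 m. Q_A = (1/0.021)·19.63·1.278^(2/3)·√0.015 = 134.8 m³/s.
Channel B: With bottom width b = 5.4 m and side slope z = 1.6: A = (b + zy)y = (5.4 + 1.6×3.13)×3.13 = 32.58 m²; P = b + 2y√(1+z²) = 5.4 + 2×3.13×1.887 = 17.21 m. Hydraulic radius R = A/P = 32.58/17.21 = 1.893 m. Q_B = (1/0.021)·32.58·1.893^(2/3)·√0.015 = 290.7 m³/s.
The larger discharge is 290.7 m³/s and the smaller is 134.8 m³/s; the ratio is 2.16.

2.16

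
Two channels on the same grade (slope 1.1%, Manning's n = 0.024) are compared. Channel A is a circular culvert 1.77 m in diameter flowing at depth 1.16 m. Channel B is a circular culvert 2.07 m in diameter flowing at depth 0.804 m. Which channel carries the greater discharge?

Channel A: For a circular section of diameter D = 1.77 m at depth y = 1.16 m, the central angle is θ = 2 arccos(1 − 2y/D) = 3.774 rad. Then A = (D²/8)(θ − sin θ) = 1.709 m² and P = Dθ/2 = 3.34 m. Hydraulic radius R = A/P = 1.709/3.34 = 0.5118 m. Q_A = (1/0.024)·1.709·0.5118^(2/3)·√0.011 = 4.779 m³/s.
Channel B: For a circular section of diameter D = 2.07 m at depth y = 0.804 m, the central angle is θ = 2 arccos(1 − 2y/D) = 2.691 rad. Then A = (D²/8)(θ − sin θ) = 1.209 m² and P = Dθ/2 = 2.786 m. Hydraulic radius R = A/P = 1.209/2.786 = 0.4338 m. Q_B = (1/0.024)·1.209·0.4338^(2/3)·√0.011 = 3.027 m³/s.
Q_A = 4.779 m³/s vs Q_B = 3.027 m³/s, so channel A carries more.

channel A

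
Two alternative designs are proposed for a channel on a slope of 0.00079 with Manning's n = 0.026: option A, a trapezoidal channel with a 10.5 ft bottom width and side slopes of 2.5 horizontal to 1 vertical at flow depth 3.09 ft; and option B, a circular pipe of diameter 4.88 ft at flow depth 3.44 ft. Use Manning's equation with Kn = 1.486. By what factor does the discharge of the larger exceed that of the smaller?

Channel A: With bottom width b = 10.5 ft and side slope z = 2.5: A = (b + zy)y = (10.5 + 2.5×3.09)×3.09 = 56.32 ft²; P = b + 2y√(1+z²) = 10.5 + 2×3.09×2.693 = 27.14 ft. Hydraulic radius R = A/P = 56.32/27.14 = 2.075 ft. Q_A = (1.486/0.026)·56.32·2.075^(2/3)·√0.00079 = 147.2 ft³/s.
Channel B: For a circular section of diameter D = 4.88 ft at depth y = 3.44 ft, the central angle is θ = 2 arccos(1 − 2y/D) = 3.986 rad. Then A = (D²/8)(θ − sin θ) = 14.09 ft² and P = Dθ/2 = 9.726 ft. Hydraulic radius R = A/P = 14.09/9.726 = 1.449 ft. Q_B = (1.486/0.026)·14.09·1.449^(2/3)·√0.00079 = 28.98 ft³/s.
The larger discharge is 147.2 ft³/s and the smaller is 28.98 ft³/s; the ratio is 5.08.

5.08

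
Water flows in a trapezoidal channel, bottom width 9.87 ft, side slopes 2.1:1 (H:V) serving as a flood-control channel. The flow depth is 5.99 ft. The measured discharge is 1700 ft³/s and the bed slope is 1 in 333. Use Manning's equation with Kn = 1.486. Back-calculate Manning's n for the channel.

n = 0.015

With bottom width b = 9.87 ft and side slope z = 2.1: A = (b + zy)y = (9.87 + 2.1×5.99)×5.99 = 134.5 ft²; P = b + 2y√(1+z²) = 9.87 + 2×5.99×2.326 = 37.73 ft.
Hydraulic radius R = A/P = 134.5/37.73 = 3.564 ft.
Rearranging Manning's equation: n = (1.486/Q) A R^(2/3) S^(1/2) = (1.486/1700) × 134.5 × 3.564^(2/3) × √0.003003 = 0.015.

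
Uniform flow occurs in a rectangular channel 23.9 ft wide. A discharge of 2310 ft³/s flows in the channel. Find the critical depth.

For a rectangular channel, critical depth y_c = (q²/g)^(1/3) where q = Q/b = 2310/23.9 = 96.65 ft²/s.
So y_c = (96.65²/32.2)^(1/3) = 6.62 ft.

y_c = 6.62 ft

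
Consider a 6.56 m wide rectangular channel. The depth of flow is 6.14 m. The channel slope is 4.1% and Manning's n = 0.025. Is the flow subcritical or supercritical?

supercritical

Flow area A = b·y = 6.56 × 6.14 = 40.28 m². Wetted perimeter P = b + 2y = 6.56 + 2×6.14 = 18.84 m.
Hydraulic radius R = A/P = 40.28/18.84 = 2.138 m.
V = (1/n) R^(2/3) √S = (1/0.025) × 2.138^(2/3) × √0.041 = 13.44 m/s. Hydraulic depth D_h = A/T = 40.28/6.56 = 6.14 m.
Froude number Fr = V/√(g·D_h) = 13.44/√(9.81×6.14) = 1.73, which is greater than 1, so the flow is supercritical.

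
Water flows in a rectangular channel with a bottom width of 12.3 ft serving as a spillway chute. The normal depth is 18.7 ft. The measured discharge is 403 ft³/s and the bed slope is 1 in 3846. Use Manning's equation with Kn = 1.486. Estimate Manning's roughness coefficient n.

Flow area A = b·y = 12.3 × 18.7 = 230 ft². Wetted perimeter P = b + 2y = 12.3 + 2×18.7 = 49.7 ft.
Hydraulic radius R = A/P = 230/49.7 = 4.628 ft.
Rearranging Manning's equation: n = (1.486/Q) A R^(2/3) S^(1/2) = (1.486/403) × 230 × 4.628^(2/3) × √0.00026 = 0.038.

n = 0.038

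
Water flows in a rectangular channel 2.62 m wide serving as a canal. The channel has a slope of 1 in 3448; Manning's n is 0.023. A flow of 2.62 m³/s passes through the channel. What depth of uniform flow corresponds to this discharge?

y_n = 1.66 m

Manning's equation rearranged: A R^(2/3) = nQ / (1·√S) = 0.023 × 2.62 / (√0.00029) = 3.538.
Try y = 1.33 m: A R^(2/3) = 2.641 — too small.
Try y = 1.95 m: A R^(2/3) = 4.342 — too large.
Try y = 1.66 m: A R^(2/3) = 3.533 — matches.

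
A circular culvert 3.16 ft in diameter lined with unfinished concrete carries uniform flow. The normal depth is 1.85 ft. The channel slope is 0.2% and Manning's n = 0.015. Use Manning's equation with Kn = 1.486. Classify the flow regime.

For a circular section of diameter D = 3.16 ft at depth y = 1.85 ft, the central angle is θ = 2 arccos(1 − 2y/D) = 3.485 rad. Then A = (D²/8)(θ − sin θ) = 4.77 ft² and P = Dθ/2 = 5.506 ft.
Hydraulic radius R = A/P = 4.77/5.506 = 0.8663 ft.
V = (1.486/n) R^(2/3) √S = (1.486/0.015) × 0.8663^(2/3) × √0.002 = 4.026 ft/s. Hydraulic depth D_h = A/T = 4.77/3.114 = 1.532 ft.
Froude number Fr = V/√(g·D_h) = 4.026/√(32.2×1.532) = 0.573, which is less than 1, so the flow is subcritical.

subcritical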